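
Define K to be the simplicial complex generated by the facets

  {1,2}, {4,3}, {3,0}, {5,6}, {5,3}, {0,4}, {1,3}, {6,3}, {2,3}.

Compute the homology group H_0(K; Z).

H_0 ≅ Z.

K has 7 vertices, 9 edges.
rank ∂_0 = 0, rank ∂_1 = 6 ⇒ b_0 = 7 − 0 − 6 = 1; all invariant factors of ∂_1 are 1 so no torsion. So H_0 ≅ Z.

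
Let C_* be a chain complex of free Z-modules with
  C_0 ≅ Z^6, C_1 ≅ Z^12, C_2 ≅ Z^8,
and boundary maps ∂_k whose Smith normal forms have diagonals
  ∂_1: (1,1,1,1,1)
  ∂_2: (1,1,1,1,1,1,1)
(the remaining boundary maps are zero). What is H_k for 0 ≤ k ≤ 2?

H_0: b_0 = 6 − 0 − 5 = 1; torsion from ∂_1 factors > 1: none. So H_0 ≅ Z.
H_1: b_1 = 12 − 5 − 7 = 0; torsion from ∂_2 factors > 1: none. So H_1 ≅ 0.
H_2: b_2 = 8 − 7 − 0 = 1; torsion from ∂_3 factors > 1: none. So H_2 ≅ Z.

H_0 ≅ Z,  H_1 = 0,  H_2 ≅ Z.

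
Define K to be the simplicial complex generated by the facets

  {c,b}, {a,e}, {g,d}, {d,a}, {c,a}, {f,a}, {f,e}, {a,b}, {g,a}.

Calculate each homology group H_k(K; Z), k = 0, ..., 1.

H_0 = Z,  H_1 = Z^3.

Order the vertices as a < b < c < d < e < f < g. Listing each simplex with vertices in this order, K has dimension 1 with simplices:

  0-simplices (7): a, b, c, d, e, f, g
  1-simplices (9): ab, ac, ad, ae, af, ag, bc, dg, ef

giving chain groups C_0 ≅ Z^7, C_1 ≅ Z^9.

Boundary ∂_1: C_1 → C_0 maps an edge to its endpoints' difference, ∂[p,q] = q − p.
As a 7×9 matrix over Z this has rank 6, with invariant factors (1,1,1,1,1,1).

Reading off H_k = ker ∂_k / im ∂_{k+1}:

  H_0: rank C_0 − rank ∂_1 = 7 − 6 = 1, and the invariant factors of ∂_1 are all 1, so H_0 ≅ Z.
  H_1: rank ker ∂_1 − rank ∂_2 = (9 − 6) − 0 = 3, and there is no ∂_2, so H_1 ≅ Z^3.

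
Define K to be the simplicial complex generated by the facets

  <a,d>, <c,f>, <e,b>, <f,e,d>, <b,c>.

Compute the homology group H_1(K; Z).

Fix the vertex order a < b < c < d < e < f and write every simplex with vertices in increasing order. Then dim K = 2 and the simplices of K are:

  0-simplices (6): a, b, c, d, e, f
  1-simplices (7): ad, bc, be, cf, de, df, ef
  2-simplices (1): def

Hence C_0 ≅ Z^6, C_1 ≅ Z^7, C_2 ≅ Z^1.

Boundary ∂_1: C_1 → C_0 sends each edge [p,q] (with p < q) to q − p.
This gives a 6×7 integer matrix of rank 5; reducing to Smith normal form yields diagonal entries (1,1,1,1,1).

Boundary ∂_2: C_2 → C_1 acts by ∂[p,q,r] = [q,r] − [p,r] + [p,q]. For instance
  ∂def = ef − df + de.
This gives a 7×1 integer matrix of rank 1; reducing to Smith normal form yields diagonal entries (1).

Computing H_k = (kernel of ∂_k) / (image of ∂_{k+1}):

  H_1: rank ker ∂_1 − rank ∂_2 = (7 − 5) − 1 = 1, and the invariant factors of ∂_2 are all 1, so H_1 = Z.

H_1 ≅ Z.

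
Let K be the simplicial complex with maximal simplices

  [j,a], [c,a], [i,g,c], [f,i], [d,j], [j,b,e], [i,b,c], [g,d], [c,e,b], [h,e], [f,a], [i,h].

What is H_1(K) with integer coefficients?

Order the vertices as a < b < c < d < e < f < g < h < i < j. Listing each simplex with vertices in this order, K has dimension 2 with simplices:

  0-simplices (10): a, b, c, d, e, f, g, h, i, j
  1-simplices (17): ac, af, aj, bc, be, bi, bj, ce, cg, ci, dg, dj, eh, ej, fi, gi, hi
  2-simplices (4): bce, bci, bej, cgi

Hence C_0 ≅ Z^10, C_1 ≅ Z^17, C_2 ≅ Z^4.

The boundary map ∂_1: C_1 → C_0 sends each edge [p,q] (with p < q) to q − p. For instance
  ∂aj = j − a.
This gives a 10×17 integer matrix of rank 9; reducing to Smith normal form yields diagonal entries (1,1,1,1,1,1,1,1,1).

The boundary map ∂_2: C_2 → C_1 maps a triangle to the signed sum of its edges. For instance
  ∂bej = ej − bj + be,
  ∂bci = ci − bi + bc.
The resulting 17×4 matrix has rank 4, and its Smith normal form has invariant factors (1,1,1,1).

From H_k ≅ ker(∂_k) / im(∂_{k+1}) we obtain:

  H_1: rank ker ∂_1 − rank ∂_2 = (17 − 9) − 4 = 4, and the invariant factors of ∂_2 are all 1, so H_1 = Z^4.

H_1 ≅ Z^4.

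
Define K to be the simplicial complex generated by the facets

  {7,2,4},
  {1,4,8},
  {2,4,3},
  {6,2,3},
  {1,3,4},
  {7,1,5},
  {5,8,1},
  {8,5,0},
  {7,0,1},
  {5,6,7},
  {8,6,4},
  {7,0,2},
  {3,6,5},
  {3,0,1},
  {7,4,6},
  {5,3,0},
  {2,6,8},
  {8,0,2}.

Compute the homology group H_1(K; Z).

Order the vertices as 0 < 1 < 2 < 3 < 4 < 5 < 6 < 7 < 8. Listing each simplex with vertices in this order, K has dimension 2 with simplices:

  0-simplices (9): [0], [1], [2], [3], [4], [5], [6], [7], [8]
  1-simplices (27): (27 of them)
  2-simplices (18): [0,1,3], [0,1,7], [0,2,7], [0,2,8], [0,3,5], [0,5,8], [1,3,4], [1,4,8], [1,5,7], [1,5,8], [2,3,4], [2,3,6], [2,4,7], [2,6,8], [3,5,6], [4,6,7], [4,6,8], [5,6,7]

so the chain groups are C_0 ≅ Z^9, C_1 ≅ Z^27, C_2 ≅ Z^18.

The boundary map ∂_1: C_1 → C_0 sends each edge [p,q] (with p < q) to q − p. For instance
  ∂[0,8] = [8] − [0].
This gives a 9×27 integer matrix of rank 8; reducing to Smith normal form yields diagonal entries (1,1,1,1,1,1,1,1).

The boundary map ∂_2: C_2 → C_1 sends each 2-simplex [p,q,r] to [q,r] − [p,r] + [p,q]. For instance
  ∂[0,5,8] = [5,8] − [0,8] + [0,5],
  ∂[1,5,7] = [5,7] − [1,7] + [1,5].
The resulting 27×18 matrix has rank 18, and its Smith normal form has invariant factors (1,1,1,1,1,1,1,1,1,1,1,1,1,1,1,1,1,2).

Now H_k = ker ∂_k / im ∂_{k+1}, so:

  H_1: rank ker ∂_1 − rank ∂_2 = (27 − 8) − 18 = 1, and ∂_2 has invariant factor 2 > 1, so H_1 = Z ⊕ Z_2.

H_1 = Z ⊕ Z_2.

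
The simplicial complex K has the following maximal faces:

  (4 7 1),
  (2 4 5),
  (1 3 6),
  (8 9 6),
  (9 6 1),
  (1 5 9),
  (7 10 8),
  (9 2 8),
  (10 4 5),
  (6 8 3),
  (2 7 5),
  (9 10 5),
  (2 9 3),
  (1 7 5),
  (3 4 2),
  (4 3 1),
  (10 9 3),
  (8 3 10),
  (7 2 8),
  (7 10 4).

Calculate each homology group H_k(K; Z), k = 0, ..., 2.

Take the total order 1 < 2 < 3 < 4 < 5 < 6 < 7 < 8 < 9 < 10 on the vertex set. Then K (dimension 2) consists of the simplices:

  0-simplices (10): [1], [2], [3], [4], [5], [6], [7], [8], [9], [10]
  1-simplices (30): (30 of them)
  2-simplices (20): (20 of them)

giving chain groups C_0 ≅ Z^10, C_1 ≅ Z^30, C_2 ≅ Z^20.

∂_1: C_1 → C_0 maps an edge to its endpoints' difference, ∂[p,q] = q − p. For instance
  ∂[5,10] = [10] − [5].
The 10×30 boundary matrix has rank 9 and Smith normal form diag(1,1,1,1,1,1,1,1,1).

∂_2: C_2 → C_1 acts by ∂[p,q,r] = [q,r] − [p,r] + [p,q]. For instance
  ∂[2,5,7] = [5,7] − [2,7] + [2,5],
  ∂[2,4,5] = [4,5] − [2,5] + [2,4].
As a 30×20 matrix over Z this has rank 20, with invariant factors (1,1,1,1,1,1,1,1,1,1,1,1,1,1,1,1,1,1,1,2).

Reading off H_k = ker ∂_k / im ∂_{k+1}:

  H_0: rank C_0 − rank ∂_1 = 10 − 9 = 1, and the invariant factors of ∂_1 are all 1, so H_0 = Z.
  H_1: rank ker ∂_1 − rank ∂_2 = (30 − 9) − 20 = 1, and ∂_2 has invariant factor 2 > 1, so H_1 = Z ⊕ Z/2.
  H_2: rank ker ∂_2 − rank ∂_3 = (20 − 20) − 0 = 0, and there is no ∂_3, so H_2 = 0.

(K is a triangulation of the Klein bottle.)

H_0 ≅ Z,  H_1 ≅ Z ⊕ Z/2,  H_2 = 0.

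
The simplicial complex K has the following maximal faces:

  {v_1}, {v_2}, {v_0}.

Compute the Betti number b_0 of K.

Take the total order v_0 < v_1 < v_2 on the vertex set. Then K (dimension 0) consists of the simplices:

  0-simplices (3): [v_0], [v_1], [v_2]

giving chain groups C_0 ≅ Z^3.

Now H_k = ker ∂_k / im ∂_{k+1}, so:

  H_0: rank C_0 − rank ∂_1 = 3 − 0 = 3, and there is no ∂_1, so H_0 = Z^3.

Hence the Betti numbers are b_0 = 3.

b_0 = 3.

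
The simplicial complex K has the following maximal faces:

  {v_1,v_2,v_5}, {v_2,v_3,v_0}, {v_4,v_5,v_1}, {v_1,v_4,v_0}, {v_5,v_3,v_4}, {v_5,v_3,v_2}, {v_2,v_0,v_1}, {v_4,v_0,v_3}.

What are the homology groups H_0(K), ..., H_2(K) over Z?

Fix the vertex order v_0 < v_1 < v_2 < v_3 < v_4 < v_5 and write every simplex with vertices in increasing order. Then dim K = 2 and the simplices of K are:

  0-simplices (6): [v_0], [v_1], [v_2], [v_3], [v_4], [v_5]
  1-simplices (12): [v_0,v_1], [v_0,v_2], [v_0,v_3], [v_0,v_4], [v_1,v_2], [v_1,v_4], [v_1,v_5], [v_2,v_3], [v_2,v_5], [v_3,v_4], [v_3,v_5], [v_4,v_5]
  2-simplices (8): [v_0,v_1,v_2], [v_0,v_1,v_4], [v_0,v_2,v_3], [v_0,v_3,v_4], [v_1,v_2,v_5], [v_1,v_4,v_5], [v_2,v_3,v_5], [v_3,v_4,v_5]

giving chain groups C_0 ≅ Z^6, C_1 ≅ Z^12, C_2 ≅ Z^8.

The boundary map ∂_1: C_1 → C_0 is given by ∂[p,q] = [q] − [p]. For instance
  ∂[v_0,v_3] = [v_3] − [v_0].
This gives a 6×12 integer matrix of rank 5; reducing to Smith normal form yields diagonal entries (1,1,1,1,1).

Boundary ∂_2: C_2 → C_1 acts by ∂[p,q,r] = [q,r] − [p,r] + [p,q]. For instance
  ∂[v_0,v_2,v_3] = [v_2,v_3] − [v_0,v_3] + [v_0,v_2],
  ∂[v_2,v_3,v_5] = [v_3,v_5] − [v_2,v_5] + [v_2,v_3].
The 12×8 boundary matrix has rank 7 and Smith normal form diag(1,1,1,1,1,1,1).

Now H_k = ker ∂_k / im ∂_{k+1}, so:

  H_0: rank C_0 − rank ∂_1 = 6 − 5 = 1, and the invariant factors of ∂_1 are all 1, so H_0 ≅ Z.
  H_1: rank ker ∂_1 − rank ∂_2 = (12 − 5) − 7 = 0, and the invariant factors of ∂_2 are all 1, so H_1 ≅ 0.
  H_2: rank ker ∂_2 − rank ∂_3 = (8 − 7) − 0 = 1, and there is no ∂_3, so H_2 ≅ Z.

H_0 = Z,  H_1 = 0,  H_2 = Z.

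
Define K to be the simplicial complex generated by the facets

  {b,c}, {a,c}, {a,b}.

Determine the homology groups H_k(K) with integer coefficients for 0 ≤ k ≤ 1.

We work with the vertex ordering a < b < c. The simplices of K, each written with vertices in increasing order, are:

  0-simplices (3): a, b, c
  1-simplices (3): ab, ac, bc

so the chain groups are C_0 ≅ Z^3, C_1 ≅ Z^3.

The boundary map ∂_1: C_1 → C_0 sends each edge [p,q] (with p < q) to q − p. For instance
  ∂bc = c − b.
The resulting 3×3 matrix has rank 2, and its Smith normal form has invariant factors (1,1).

Reading off H_k = ker ∂_k / im ∂_{k+1}:

  H_0: rank C_0 − rank ∂_1 = 3 − 2 = 1, and the invariant factors of ∂_1 are all 1, so H_0 = Z.
  H_1: rank ker ∂_1 − rank ∂_2 = (3 − 2) − 0 = 1, and there is no ∂_2, so H_1 = Z.

(K is a triangulation of the circle S^1.)

H_0 = Z,  H_1 = Z.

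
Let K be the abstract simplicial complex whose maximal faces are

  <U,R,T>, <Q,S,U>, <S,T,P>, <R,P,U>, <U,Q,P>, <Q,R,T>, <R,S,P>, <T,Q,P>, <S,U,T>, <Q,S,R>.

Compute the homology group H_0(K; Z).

H_0 ≅ Z.

Fix the vertex order P < Q < R < S < T < U and write every simplex with vertices in increasing order. Then dim K = 2 and the simplices of K are:

  0-simplices (6): P, Q, R, S, T, U
  1-simplices (15): PQ, PR, PS, PT, PU, QR, QS, QT, QU, RS, RT, RU, ST, SU, TU
  2-simplices (10): PQT, PQU, PRS, PRU, PST, QRS, QRT, QSU, RTU, STU

giving chain groups C_0 ≅ Z^6, C_1 ≅ Z^15, C_2 ≅ Z^10.

The boundary map ∂_1: C_1 → C_0 sends each edge [p,q] (with p < q) to q − p. For instance
  ∂QT = T − Q.
As a 6×15 matrix over Z this has rank 5, with invariant factors (1,1,1,1,1).

The boundary map ∂_2: C_2 → C_1 maps a triangle to the signed sum of its edges. For instance
  ∂RTU = TU − RU + RT,
  ∂STU = TU − SU + ST.
The resulting 15×10 matrix has rank 10, and its Smith normal form has invariant factors (1,1,1,1,1,1,1,1,1,2).

Now H_k = ker ∂_k / im ∂_{k+1}, so:

  H_0: rank C_0 − rank ∂_1 = 6 − 5 = 1, and the invariant factors of ∂_1 are all 1, so H_0 ≅ Z.

(K is a triangulation of the real projective plane RP^2.)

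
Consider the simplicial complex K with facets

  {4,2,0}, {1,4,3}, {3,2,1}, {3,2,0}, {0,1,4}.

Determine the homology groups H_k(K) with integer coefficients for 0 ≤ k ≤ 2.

H_0 ≅ Z,  H_1 ≅ Z,  H_2 = 0.

Fix the vertex order 0 < 1 < 2 < 3 < 4 and write every simplex with vertices in increasing order. Then dim K = 2 and the simplices of K are:

  0-simplices (5): [0], [1], [2], [3], [4]
  1-simplices (10): [0,1], [0,2], [0,3], [0,4], [1,2], [1,3], [1,4], [2,3], [2,4], [3,4]
  2-simplices (5): [0,1,4], [0,2,3], [0,2,4], [1,2,3], [1,3,4]

Hence C_0 ≅ Z^5, C_1 ≅ Z^10, C_2 ≅ Z^5.

The boundary map ∂_1: C_1 → C_0 sends each edge [p,q] (with p < q) to q − p. For instance
  ∂[1,3] = [3] − [1].
The 5×10 boundary matrix has rank 4 and Smith normal form diag(1,1,1,1).

Boundary ∂_2: C_2 → C_1 maps a triangle to the signed sum of its edges. For instance
  ∂[0,2,4] = [2,4] − [0,4] + [0,2],
  ∂[1,2,3] = [2,3] − [1,3] + [1,2].
As a 10×5 matrix over Z this has rank 5, with invariant factors (1,1,1,1,1).

From H_k ≅ ker(∂_k) / im(∂_{k+1}) we obtain:

  H_0: rank C_0 − rank ∂_1 = 5 − 4 = 1, and the invariant factors of ∂_1 are all 1, so H_0 = Z.
  H_1: rank ker ∂_1 − rank ∂_2 = (10 − 4) − 5 = 1, and the invariant factors of ∂_2 are all 1, so H_1 = Z.
  H_2: rank ker ∂_2 − rank ∂_3 = (5 − 5) − 0 = 0, and there is no ∂_3, so H_2 = 0.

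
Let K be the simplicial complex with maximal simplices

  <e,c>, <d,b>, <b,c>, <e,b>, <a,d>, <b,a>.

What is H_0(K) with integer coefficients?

H_0 ≅ Z.

Fix the vertex order a < b < c < d < e and write every simplex with vertices in increasing order. Then dim K = 1 and the simplices of K are:

  0-simplices (5): a, b, c, d, e
  1-simplices (6): ab, ad, bc, bd, be, ce

giving chain groups C_0 ≅ Z^5, C_1 ≅ Z^6.

∂_1: C_1 → C_0 is given by ∂[p,q] = [q] − [p]. For instance
  ∂ad = d − a.
This gives a 5×6 integer matrix of rank 4; reducing to Smith normal form yields diagonal entries (1,1,1,1).

Now H_k = ker ∂_k / im ∂_{k+1}, so:

  H_0: rank C_0 − rank ∂_1 = 5 − 4 = 1, and the invariant factors of ∂_1 are all 1, so H_0 ≅ Z.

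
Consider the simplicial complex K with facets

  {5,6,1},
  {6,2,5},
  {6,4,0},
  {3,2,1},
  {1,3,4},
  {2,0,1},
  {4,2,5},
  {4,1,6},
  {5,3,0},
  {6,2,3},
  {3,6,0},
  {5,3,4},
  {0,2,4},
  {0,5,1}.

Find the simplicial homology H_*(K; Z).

H_0 ≅ Z,  H_1 ≅ Z^2,  H_2 ≅ Z.

Order the vertices as 0 < 1 < 2 < 3 < 4 < 5 < 6. Listing each simplex with vertices in this order, K has dimension 2 with simplices:

  0-simplices (7): [0], [1], [2], [3], [4], [5], [6]
  1-simplices (21): [0,1], [0,2], [0,3], [0,4], [0,5], [0,6], [1,2], [1,3], [1,4], [1,5], [1,6], [2,3], [2,4], [2,5], [2,6], [3,4], [3,5], [3,6], [4,5], [4,6], [5,6]
  2-simplices (14): [0,1,2], [0,1,5], [0,2,4], [0,3,5], [0,3,6], [0,4,6], [1,2,3], [1,3,4], [1,4,6], [1,5,6], [2,3,6], [2,4,5], [2,5,6], [3,4,5]

Hence C_0 ≅ Z^7, C_1 ≅ Z^21, C_2 ≅ Z^14.

The boundary map ∂_1: C_1 → C_0 sends each edge [p,q] (with p < q) to q − p.
This gives a 7×21 integer matrix of rank 6; reducing to Smith normal form yields diagonal entries (1,1,1,1,1,1).

Boundary ∂_2: C_2 → C_1 sends each 2-simplex [p,q,r] to [q,r] − [p,r] + [p,q]. For instance
  ∂[0,2,4] = [2,4] − [0,4] + [0,2],
  ∂[0,3,5] = [3,5] − [0,5] + [0,3].
This gives a 21×14 integer matrix of rank 13; reducing to Smith normal form yields diagonal entries (1,1,1,1,1,1,1,1,1,1,1,1,1).

Now H_k = ker ∂_k / im ∂_{k+1}, so:

  H_0: rank C_0 − rank ∂_1 = 7 − 6 = 1, and the invariant factors of ∂_1 are all 1, so H_0 = Z.
  H_1: rank ker ∂_1 − rank ∂_2 = (21 − 6) − 13 = 2, and the invariant factors of ∂_2 are all 1, so H_1 = Z^2.
  H_2: rank ker ∂_2 − rank ∂_3 = (14 − 13) − 0 = 1, and there is no ∂_3, so H_2 = Z.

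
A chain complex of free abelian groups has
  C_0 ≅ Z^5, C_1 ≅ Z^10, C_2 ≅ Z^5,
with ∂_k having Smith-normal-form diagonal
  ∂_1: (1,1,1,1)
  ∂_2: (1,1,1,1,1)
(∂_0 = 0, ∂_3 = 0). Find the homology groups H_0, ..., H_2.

H_0: b_0 = 5 − 0 − 4 = 1; torsion from ∂_1 factors > 1: none. So H_0 = Z.
H_1: b_1 = 10 − 4 − 5 = 1; torsion from ∂_2 factors > 1: none. So H_1 = Z.
H_2: b_2 = 5 − 5 − 0 = 0; torsion from ∂_3 factors > 1: none. So H_2 = 0.

H_0 = Z,  H_1 = Z,  H_2 = 0.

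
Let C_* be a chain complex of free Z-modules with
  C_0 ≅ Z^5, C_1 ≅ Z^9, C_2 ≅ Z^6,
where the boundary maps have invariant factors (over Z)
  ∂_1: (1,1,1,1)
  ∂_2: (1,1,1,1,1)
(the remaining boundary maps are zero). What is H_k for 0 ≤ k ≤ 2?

H_0: b_0 = 5 − 0 − 4 = 1; torsion from ∂_1 factors > 1: none. So H_0 ≅ Z.
H_1: b_1 = 9 − 4 − 5 = 0; torsion from ∂_2 factors > 1: none. So H_1 ≅ 0.
H_2: b_2 = 6 − 5 − 0 = 1; torsion from ∂_3 factors > 1: none. So H_2 ≅ Z.

H_0 ≅ Z,  H_1 = 0,  H_2 ≅ Z.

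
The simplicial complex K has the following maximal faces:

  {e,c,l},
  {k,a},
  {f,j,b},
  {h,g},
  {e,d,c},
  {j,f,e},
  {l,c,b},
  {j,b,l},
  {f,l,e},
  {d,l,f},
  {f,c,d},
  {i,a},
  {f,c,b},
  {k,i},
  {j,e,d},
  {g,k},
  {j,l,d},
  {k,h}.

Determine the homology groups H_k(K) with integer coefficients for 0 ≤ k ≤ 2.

Take the total order a < b < c < d < e < f < g < h < i < j < k < l on the vertex set. Then K (dimension 2) consists of the simplices:

  0-simplices (12): a, b, c, d, e, f, g, h, i, j, k, l
  1-simplices (24): ai, ak, bc, bf, bj, bl, cd, ce, cf, cl, de, df, dj, dl, ef, ej, el, fj, fl, gh, gk, hk, ik, jl
  2-simplices (12): bcf, bcl, bfj, bjl, cde, cdf, cel, dej, dfl, djl, efj, efl

so the chain groups are C_0 ≅ Z^12, C_1 ≅ Z^24, C_2 ≅ Z^12.

Boundary ∂_1: C_1 → C_0 is given by ∂[p,q] = [q] − [p].
As a 12×24 matrix over Z this has rank 10, with invariant factors (1,1,1,1,1,1,1,1,1,1).

Boundary ∂_2: C_2 → C_1 acts by ∂[p,q,r] = [q,r] − [p,r] + [p,q]. For instance
  ∂bjl = jl − bl + bj,
  ∂efj = fj − ej + ef.
The 24×12 boundary matrix has rank 12 and Smith normal form diag(1,1,1,1,1,1,1,1,1,1,1,2).

Computing H_k = (kernel of ∂_k) / (image of ∂_{k+1}):

  H_0: rank C_0 − rank ∂_1 = 12 − 10 = 2, and the invariant factors of ∂_1 are all 1, so H_0 ≅ Z^2.
  H_1: rank ker ∂_1 − rank ∂_2 = (24 − 10) − 12 = 2, and ∂_2 has invariant factor 2 > 1, so H_1 ≅ Z^2 ⊕ Z_2.
  H_2: rank ker ∂_2 − rank ∂_3 = (12 − 12) − 0 = 0, and there is no ∂_3, so H_2 ≅ 0.

H_0 ≅ Z^2,  H_1 ≅ Z^2 ⊕ Z_2,  H_2 = 0.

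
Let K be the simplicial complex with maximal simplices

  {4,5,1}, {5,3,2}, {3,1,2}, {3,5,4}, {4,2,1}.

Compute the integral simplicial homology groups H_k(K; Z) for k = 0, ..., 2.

Take the total order 1 < 2 < 3 < 4 < 5 on the vertex set. Then K (dimension 2) consists of the simplices:

  0-simplices (5): [1], [2], [3], [4], [5]
  1-simplices (10): [1,2], [1,3], [1,4], [1,5], [2,3], [2,4], [2,5], [3,4], [3,5], [4,5]
  2-simplices (5): [1,2,3], [1,2,4], [1,4,5], [2,3,5], [3,4,5]

so the chain groups are C_0 ≅ Z^5, C_1 ≅ Z^10, C_2 ≅ Z^5.

The boundary map ∂_1: C_1 → C_0 maps an edge to its endpoints' difference, ∂[p,q] = q − p. For instance
  ∂[3,4] = [4] − [3].
As a 5×10 matrix over Z this has rank 4, with invariant factors (1,1,1,1).

∂_2: C_2 → C_1 sends each 2-simplex [p,q,r] to [q,r] − [p,r] + [p,q]. For instance
  ∂[1,2,3] = [2,3] − [1,3] + [1,2],
  ∂[1,4,5] = [4,5] − [1,5] + [1,4].
As a 10×5 matrix over Z this has rank 5, with invariant factors (1,1,1,1,1).

Reading off H_k = ker ∂_k / im ∂_{k+1}:

  H_0: rank C_0 − rank ∂_1 = 5 − 4 = 1, and the invariant factors of ∂_1 are all 1, so H_0 ≅ Z.
  H_1: rank ker ∂_1 − rank ∂_2 = (10 − 4) − 5 = 1, and the invariant factors of ∂_2 are all 1, so H_1 ≅ Z.
  H_2: rank ker ∂_2 − rank ∂_3 = (5 − 5) − 0 = 0, and there is no ∂_3, so H_2 ≅ 0.

(K is a triangulation of the Möbius band.)

H_0 = Z,  H_1 = Z,  H_2 = 0.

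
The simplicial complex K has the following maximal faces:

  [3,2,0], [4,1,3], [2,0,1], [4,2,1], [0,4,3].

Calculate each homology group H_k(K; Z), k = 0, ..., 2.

Order the vertices as 0 < 1 < 2 < 3 < 4. Listing each simplex with vertices in this order, K has dimension 2 with simplices:

  0-simplices (5): [0], [1], [2], [3], [4]
  1-simplices (10): [0,1], [0,2], [0,3], [0,4], [1,2], [1,3], [1,4], [2,3], [2,4], [3,4]
  2-simplices (5): [0,1,2], [0,2,3], [0,3,4], [1,2,4], [1,3,4]

so the chain groups are C_0 ≅ Z^5, C_1 ≅ Z^10, C_2 ≅ Z^5.

Boundary ∂_1: C_1 → C_0 sends each edge [p,q] (with p < q) to q − p. For instance
  ∂[1,3] = [3] − [1].
The resulting 5×10 matrix has rank 4, and its Smith normal form has invariant factors (1,1,1,1).

∂_2: C_2 → C_1 maps a triangle to the signed sum of its edges. For instance
  ∂[0,1,2] = [1,2] − [0,2] + [0,1],
  ∂[1,3,4] = [3,4] − [1,4] + [1,3].
The 10×5 boundary matrix has rank 5 and Smith normal form diag(1,1,1,1,1).

Computing H_k = (kernel of ∂_k) / (image of ∂_{k+1}):

  H_0: rank C_0 − rank ∂_1 = 5 − 4 = 1, and the invariant factors of ∂_1 are all 1, so H_0 = Z.
  H_1: rank ker ∂_1 − rank ∂_2 = (10 − 4) − 5 = 1, and the invariant factors of ∂_2 are all 1, so H_1 = Z.
  H_2: rank ker ∂_2 − rank ∂_3 = (5 − 5) − 0 = 0, and there is no ∂_3, so H_2 = 0.

(K is a triangulation of the Möbius band.)

H_0 = Z,  H_1 = Z,  H_2 = 0.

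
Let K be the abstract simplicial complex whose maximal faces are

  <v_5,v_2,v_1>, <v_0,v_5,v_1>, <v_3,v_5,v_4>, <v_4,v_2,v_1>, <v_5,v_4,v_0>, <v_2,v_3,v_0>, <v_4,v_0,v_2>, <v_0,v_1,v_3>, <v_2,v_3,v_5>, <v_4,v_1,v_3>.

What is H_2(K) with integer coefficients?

K has 6 vertices, 15 edges, 10 triangles.
rank ∂_2 = 10, rank ∂_3 = 0 ⇒ b_2 = 10 − 10 − 0 = 0. So H_2 ≅ 0.

H_2 = 0.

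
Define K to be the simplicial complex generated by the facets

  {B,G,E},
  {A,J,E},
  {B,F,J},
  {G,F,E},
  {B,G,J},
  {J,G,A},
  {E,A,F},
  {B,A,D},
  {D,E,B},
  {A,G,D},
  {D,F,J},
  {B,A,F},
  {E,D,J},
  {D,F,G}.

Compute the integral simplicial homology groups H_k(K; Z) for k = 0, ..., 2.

Take the total order A < B < D < E < F < G < J on the vertex set. Then K (dimension 2) consists of the simplices:

  0-simplices (7): A, B, D, E, F, G, J
  1-simplices (21): AB, AD, AE, AF, AG, AJ, BD, BE, BF, BG, BJ, DE, DF, DG, DJ, EF, EG, EJ, FG, FJ, GJ
  2-simplices (14): ABD, ABF, ADG, AEF, AEJ, AGJ, BDE, BEG, BFJ, BGJ, DEJ, DFG, DFJ, EFG

giving chain groups C_0 ≅ Z^7, C_1 ≅ Z^21, C_2 ≅ Z^14.

The boundary map ∂_1: C_1 → C_0 sends each edge [p,q] (with p < q) to q − p. For instance
  ∂DG = G − D.
As a 7×21 matrix over Z this has rank 6, with invariant factors (1,1,1,1,1,1).

∂_2: C_2 → C_1 acts by ∂[p,q,r] = [q,r] − [p,r] + [p,q]. For instance
  ∂AEJ = EJ − AJ + AE,
  ∂BDE = DE − BE + BD.
As a 21×14 matrix over Z this has rank 13, with invariant factors (1,1,1,1,1,1,1,1,1,1,1,1,1).

Reading off H_k = ker ∂_k / im ∂_{k+1}:

  H_0: rank C_0 − rank ∂_1 = 7 − 6 = 1, and the invariant factors of ∂_1 are all 1, so H_0 = Z.
  H_1: rank ker ∂_1 − rank ∂_2 = (21 − 6) − 13 = 2, and the invariant factors of ∂_2 are all 1, so H_1 = Z^2.
  H_2: rank ker ∂_2 − rank ∂_3 = (14 − 13) − 0 = 1, and there is no ∂_3, so H_2 = Z.

H_0 = Z,  H_1 = Z^2,  H_2 = Z.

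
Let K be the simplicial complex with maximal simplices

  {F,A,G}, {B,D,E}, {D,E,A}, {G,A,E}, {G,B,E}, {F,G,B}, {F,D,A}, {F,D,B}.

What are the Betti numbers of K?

b_0 = 1, b_1 = 0, b_2 = 1.

Fix the vertex order A < B < D < E < F < G and write every simplex with vertices in increasing order. Then dim K = 2 and the simplices of K are:

  0-simplices (6): A, B, D, E, F, G
  1-simplices (12): AD, AE, AF, AG, BD, BE, BF, BG, DE, DF, EG, FG
  2-simplices (8): ADE, ADF, AEG, AFG, BDE, BDF, BEG, BFG

giving chain groups C_0 ≅ Z^6, C_1 ≅ Z^12, C_2 ≅ Z^8.

The boundary map ∂_1: C_1 → C_0 sends each edge [p,q] (with p < q) to q − p.
The resulting 6×12 matrix has rank 5, and its Smith normal form has invariant factors (1,1,1,1,1).

Boundary ∂_2: C_2 → C_1 sends each 2-simplex [p,q,r] to [q,r] − [p,r] + [p,q]. For instance
  ∂BDF = DF − BF + BD,
  ∂BDE = DE − BE + BD.
The resulting 12×8 matrix has rank 7, and its Smith normal form has invariant factors (1,1,1,1,1,1,1).

From H_k ≅ ker(∂_k) / im(∂_{k+1}) we obtain:

  H_0: rank C_0 − rank ∂_1 = 6 − 5 = 1, and the invariant factors of ∂_1 are all 1, so H_0 = Z.
  H_1: rank ker ∂_1 − rank ∂_2 = (12 − 5) − 7 = 0, and the invariant factors of ∂_2 are all 1, so H_1 = 0.
  H_2: rank ker ∂_2 − rank ∂_3 = (8 − 7) − 0 = 1, and there is no ∂_3, so H_2 = Z.

Hence the Betti numbers are b_0 = 1, b_1 = 0, b_2 = 1.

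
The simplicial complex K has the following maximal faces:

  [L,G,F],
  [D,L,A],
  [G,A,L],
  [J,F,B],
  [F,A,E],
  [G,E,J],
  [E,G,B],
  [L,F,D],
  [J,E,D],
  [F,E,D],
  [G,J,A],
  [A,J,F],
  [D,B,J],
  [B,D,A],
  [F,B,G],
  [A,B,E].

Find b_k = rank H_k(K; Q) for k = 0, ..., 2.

b_0 = 1, b_1 = 2, b_2 = 1.

Take the total order A < B < D < E < F < G < J < L on the vertex set. Then K (dimension 2) consists of the simplices:

  0-simplices (8): A, B, D, E, F, G, J, L
  1-simplices (24): AB, AD, AE, AF, AG, AJ, AL, BD, BE, BF, BG, BJ, DE, DF, DJ, DL, EF, EG, EJ, FG, FJ, FL, GJ, GL
  2-simplices (16): ABD, ABE, ADL, AEF, AFJ, AGJ, AGL, BDJ, BEG, BFG, BFJ, DEF, DEJ, DFL, EGJ, FGL

giving chain groups C_0 ≅ Z^8, C_1 ≅ Z^24, C_2 ≅ Z^16.

∂_1: C_1 → C_0 is given by ∂[p,q] = [q] − [p]. For instance
  ∂BE = E − B.
As a 8×24 matrix over Z this has rank 7, with invariant factors (1,1,1,1,1,1,1).

Boundary ∂_2: C_2 → C_1 maps a triangle to the signed sum of its edges. For instance
  ∂DEF = EF − DF + DE,
  ∂BEG = EG − BG + BE.
As a 24×16 matrix over Z this has rank 15, with invariant factors (1,1,1,1,1,1,1,1,1,1,1,1,1,1,1).

Computing H_k = (kernel of ∂_k) / (image of ∂_{k+1}):

  H_0: rank C_0 − rank ∂_1 = 8 − 7 = 1, and the invariant factors of ∂_1 are all 1, so H_0 = Z.
  H_1: rank ker ∂_1 − rank ∂_2 = (24 − 7) − 15 = 2, and the invariant factors of ∂_2 are all 1, so H_1 = Z^2.
  H_2: rank ker ∂_2 − rank ∂_3 = (16 − 15) − 0 = 1, and there is no ∂_3, so H_2 = Z.

Hence the Betti numbers are b_0 = 1, b_1 = 2, b_2 = 1.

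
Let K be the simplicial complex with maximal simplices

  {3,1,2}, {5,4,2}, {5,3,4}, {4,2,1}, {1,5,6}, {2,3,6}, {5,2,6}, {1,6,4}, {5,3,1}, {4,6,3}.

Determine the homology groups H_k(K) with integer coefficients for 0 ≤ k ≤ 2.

Take the total order 1 < 2 < 3 < 4 < 5 < 6 on the vertex set. Then K (dimension 2) consists of the simplices:

  0-simplices (6): [1], [2], [3], [4], [5], [6]
  1-simplices (15): [1,2], [1,3], [1,4], [1,5], [1,6], [2,3], [2,4], [2,5], [2,6], [3,4], [3,5], [3,6], [4,5], [4,6], [5,6]
  2-simplices (10): [1,2,3], [1,2,4], [1,3,5], [1,4,6], [1,5,6], [2,3,6], [2,4,5], [2,5,6], [3,4,5], [3,4,6]

so the chain groups are C_0 ≅ Z^6, C_1 ≅ Z^15, C_2 ≅ Z^10.

∂_1: C_1 → C_0 is given by ∂[p,q] = [q] − [p].
This gives a 6×15 integer matrix of rank 5; reducing to Smith normal form yields diagonal entries (1,1,1,1,1).

∂_2: C_2 → C_1 acts by ∂[p,q,r] = [q,r] − [p,r] + [p,q]. For instance
  ∂[1,2,3] = [2,3] − [1,3] + [1,2],
  ∂[3,4,6] = [4,6] − [3,6] + [3,4].
As a 15×10 matrix over Z this has rank 10, with invariant factors (1,1,1,1,1,1,1,1,1,2).

From H_k ≅ ker(∂_k) / im(∂_{k+1}) we obtain:

  H_0: rank C_0 − rank ∂_1 = 6 − 5 = 1, and the invariant factors of ∂_1 are all 1, so H_0 ≅ Z.
  H_1: rank ker ∂_1 − rank ∂_2 = (15 − 5) − 10 = 0, and ∂_2 has invariant factor 2 > 1, so H_1 ≅ Z/2.
  H_2: rank ker ∂_2 − rank ∂_3 = (10 − 10) − 0 = 0, and there is no ∂_3, so H_2 ≅ 0.

H_0 = Z,  H_1 = Z/2,  H_2 = 0.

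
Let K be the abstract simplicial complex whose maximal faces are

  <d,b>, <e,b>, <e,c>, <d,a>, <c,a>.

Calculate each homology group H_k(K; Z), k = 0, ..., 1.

Order the vertices as a < b < c < d < e. Listing each simplex with vertices in this order, K has dimension 1 with simplices:

  0-simplices (5): a, b, c, d, e
  1-simplices (5): ac, ad, bd, be, ce

Hence C_0 ≅ Z^5, C_1 ≅ Z^5.

∂_1: C_1 → C_0 is given by ∂[p,q] = [q] − [p].
The 5×5 boundary matrix has rank 4 and Smith normal form diag(1,1,1,1).

Reading off H_k = ker ∂_k / im ∂_{k+1}:

  H_0: rank C_0 − rank ∂_1 = 5 − 4 = 1, and the invariant factors of ∂_1 are all 1, so H_0 ≅ Z.
  H_1: rank ker ∂_1 − rank ∂_2 = (5 − 4) − 0 = 1, and there is no ∂_2, so H_1 ≅ Z.

H_0 = Z,  H_1 = Z.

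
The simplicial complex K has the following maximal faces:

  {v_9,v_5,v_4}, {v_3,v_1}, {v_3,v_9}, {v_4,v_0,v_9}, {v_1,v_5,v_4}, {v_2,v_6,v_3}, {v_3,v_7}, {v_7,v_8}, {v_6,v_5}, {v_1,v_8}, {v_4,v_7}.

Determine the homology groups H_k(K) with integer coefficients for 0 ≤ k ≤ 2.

H_0 ≅ Z,  H_1 ≅ Z^4,  H_2 = 0.

Fix the vertex order v_0 < v_1 < v_2 < v_3 < v_4 < v_5 < v_6 < v_7 < v_8 < v_9 and write every simplex with vertices in increasing order. Then dim K = 2 and the simplices of K are:

  0-simplices (10): [v_0], [v_1], [v_2], [v_3], [v_4], [v_5], [v_6], [v_7], [v_8], [v_9]
  1-simplices (17): (17 of them)
  2-simplices (4): [v_0,v_4,v_9], [v_1,v_4,v_5], [v_2,v_3,v_6], [v_4,v_5,v_9]

giving chain groups C_0 ≅ Z^10, C_1 ≅ Z^17, C_2 ≅ Z^4.

The boundary map ∂_1: C_1 → C_0 is given by ∂[p,q] = [q] − [p].
The resulting 10×17 matrix has rank 9, and its Smith normal form has invariant factors (1,1,1,1,1,1,1,1,1).

The boundary map ∂_2: C_2 → C_1 maps a triangle to the signed sum of its edges. For instance
  ∂[v_1,v_4,v_5] = [v_4,v_5] − [v_1,v_5] + [v_1,v_4],
  ∂[v_4,v_5,v_9] = [v_5,v_9] − [v_4,v_9] + [v_4,v_5].
As a 17×4 matrix over Z this has rank 4, with invariant factors (1,1,1,1).

Computing H_k = (kernel of ∂_k) / (image of ∂_{k+1}):

  H_0: rank C_0 − rank ∂_1 = 10 − 9 = 1, and the invariant factors of ∂_1 are all 1, so H_0 ≅ Z.
  H_1: rank ker ∂_1 − rank ∂_2 = (17 − 9) − 4 = 4, and the invariant factors of ∂_2 are all 1, so H_1 ≅ Z^4.
  H_2: rank ker ∂_2 − rank ∂_3 = (4 − 4) − 0 = 0, and there is no ∂_3, so H_2 ≅ 0.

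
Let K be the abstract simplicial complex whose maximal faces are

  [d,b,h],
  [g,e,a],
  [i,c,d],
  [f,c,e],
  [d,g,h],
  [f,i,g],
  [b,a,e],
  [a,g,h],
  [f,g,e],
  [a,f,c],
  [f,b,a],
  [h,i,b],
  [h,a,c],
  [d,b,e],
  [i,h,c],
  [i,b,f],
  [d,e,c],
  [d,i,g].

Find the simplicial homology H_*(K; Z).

H_0 ≅ Z,  H_1 ≅ Z ⊕ Z/2Z,  H_2 = 0.

K has 9 vertices, 27 edges, 18 triangles.
rank ∂_0 = 0, rank ∂_1 = 8 ⇒ b_0 = 9 − 0 − 8 = 1; all invariant factors of ∂_1 are 1 so no torsion. So H_0 ≅ Z.
rank ∂_1 = 8, rank ∂_2 = 18 ⇒ b_1 = 27 − 8 − 18 = 1; ∂_2 has invariant factor(s) [2] giving torsion. So H_1 ≅ Z ⊕ Z/2Z.
rank ∂_2 = 18, rank ∂_3 = 0 ⇒ b_2 = 18 − 18 − 0 = 0. So H_2 ≅ 0.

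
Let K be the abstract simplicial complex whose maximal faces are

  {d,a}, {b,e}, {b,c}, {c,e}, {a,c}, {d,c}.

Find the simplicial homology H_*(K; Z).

H_0 ≅ Z,  H_1 ≅ Z^2.

K has 5 vertices, 6 edges.
rank ∂_0 = 0, rank ∂_1 = 4 ⇒ b_0 = 5 − 0 − 4 = 1; all invariant factors of ∂_1 are 1 so no torsion. So H_0 ≅ Z.
rank ∂_1 = 4, rank ∂_2 = 0 ⇒ b_1 = 6 − 4 − 0 = 2. So H_1 ≅ Z^2.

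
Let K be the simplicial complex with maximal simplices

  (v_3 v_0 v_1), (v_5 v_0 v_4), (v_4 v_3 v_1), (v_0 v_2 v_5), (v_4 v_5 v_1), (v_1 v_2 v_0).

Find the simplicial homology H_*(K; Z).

H_0 ≅ Z,  H_1 ≅ Z,  H_2 = 0.

Take the total order v_0 < v_1 < v_2 < v_3 < v_4 < v_5 on the vertex set. Then K (dimension 2) consists of the simplices:

  0-simplices (6): [v_0], [v_1], [v_2], [v_3], [v_4], [v_5]
  1-simplices (12): [v_0,v_1], [v_0,v_2], [v_0,v_3], [v_0,v_4], [v_0,v_5], [v_1,v_2], [v_1,v_3], [v_1,v_4], [v_1,v_5], [v_2,v_5], [v_3,v_4], [v_4,v_5]
  2-simplices (6): [v_0,v_1,v_2], [v_0,v_1,v_3], [v_0,v_2,v_5], [v_0,v_4,v_5], [v_1,v_3,v_4], [v_1,v_4,v_5]

giving chain groups C_0 ≅ Z^6, C_1 ≅ Z^12, C_2 ≅ Z^6.

The boundary map ∂_1: C_1 → C_0 sends each edge [p,q] (with p < q) to q − p. For instance
  ∂[v_1,v_4] = [v_4] − [v_1].
As a 6×12 matrix over Z this has rank 5, with invariant factors (1,1,1,1,1).

The boundary map ∂_2: C_2 → C_1 acts by ∂[p,q,r] = [q,r] − [p,r] + [p,q]. For instance
  ∂[v_0,v_1,v_2] = [v_1,v_2] − [v_0,v_2] + [v_0,v_1],
  ∂[v_1,v_3,v_4] = [v_3,v_4] − [v_1,v_4] + [v_1,v_3].
This gives a 12×6 integer matrix of rank 6; reducing to Smith normal form yields diagonal entries (1,1,1,1,1,1).

Computing H_k = (kernel of ∂_k) / (image of ∂_{k+1}):

  H_0: rank C_0 − rank ∂_1 = 6 − 5 = 1, and the invariant factors of ∂_1 are all 1, so H_0 ≅ Z.
  H_1: rank ker ∂_1 − rank ∂_2 = (12 − 5) − 6 = 1, and the invariant factors of ∂_2 are all 1, so H_1 ≅ Z.
  H_2: rank ker ∂_2 − rank ∂_3 = (6 − 6) − 0 = 0, and there is no ∂_3, so H_2 ≅ 0.

As a check, the Euler characteristic is 6 − 12 + 6 = 0, which agrees with 1 − 1 + 0 = 0.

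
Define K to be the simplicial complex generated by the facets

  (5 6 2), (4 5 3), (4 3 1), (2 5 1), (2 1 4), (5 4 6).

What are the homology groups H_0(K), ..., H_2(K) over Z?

H_0 ≅ Z,  H_1 ≅ Z,  H_2 = 0.

Order the vertices as 1 < 2 < 3 < 4 < 5 < 6. Listing each simplex with vertices in this order, K has dimension 2 with simplices:

  0-simplices (6): [1], [2], [3], [4], [5], [6]
  1-simplices (12): [1,2], [1,3], [1,4], [1,5], [2,4], [2,5], [2,6], [3,4], [3,5], [4,5], [4,6], [5,6]
  2-simplices (6): [1,2,4], [1,2,5], [1,3,4], [2,5,6], [3,4,5], [4,5,6]

so the chain groups are C_0 ≅ Z^6, C_1 ≅ Z^12, C_2 ≅ Z^6.

∂_1: C_1 → C_0 sends each edge [p,q] (with p < q) to q − p.
The resulting 6×12 matrix has rank 5, and its Smith normal form has invariant factors (1,1,1,1,1).

∂_2: C_2 → C_1 maps a triangle to the signed sum of its edges. For instance
  ∂[3,4,5] = [4,5] − [3,5] + [3,4],
  ∂[1,2,5] = [2,5] − [1,5] + [1,2].
This gives a 12×6 integer matrix of rank 6; reducing to Smith normal form yields diagonal entries (1,1,1,1,1,1).

Now H_k = ker ∂_k / im ∂_{k+1}, so:

  H_0: rank C_0 − rank ∂_1 = 6 − 5 = 1, and the invariant factors of ∂_1 are all 1, so H_0 ≅ Z.
  H_1: rank ker ∂_1 − rank ∂_2 = (12 − 5) − 6 = 1, and the invariant factors of ∂_2 are all 1, so H_1 ≅ Z.
  H_2: rank ker ∂_2 − rank ∂_3 = (6 − 6) − 0 = 0, and there is no ∂_3, so H_2 ≅ 0.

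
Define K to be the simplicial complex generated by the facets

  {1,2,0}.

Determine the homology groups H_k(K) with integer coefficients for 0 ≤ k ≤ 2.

We work with the vertex ordering 0 < 1 < 2. The simplices of K, each written with vertices in increasing order, are:

  0-simplices (3): [0], [1], [2]
  1-simplices (3): [0,1], [0,2], [1,2]
  2-simplices (1): [0,1,2]

Hence C_0 ≅ Z^3, C_1 ≅ Z^3, C_2 ≅ Z^1.

Boundary ∂_1: C_1 → C_0 sends each edge [p,q] (with p < q) to q − p.
This gives a 3×3 integer matrix of rank 2; reducing to Smith normal form yields diagonal entries (1,1).

Boundary ∂_2: C_2 → C_1 maps a triangle to the signed sum of its edges. For instance
  ∂[0,1,2] = [1,2] − [0,2] + [0,1].
The 3×1 boundary matrix has rank 1 and Smith normal form diag(1).

From H_k ≅ ker(∂_k) / im(∂_{k+1}) we obtain:

  H_0: rank C_0 − rank ∂_1 = 3 − 2 = 1, and the invariant factors of ∂_1 are all 1, so H_0 = Z.
  H_1: rank ker ∂_1 − rank ∂_2 = (3 − 2) − 1 = 0, and the invariant factors of ∂_2 are all 1, so H_1 = 0.
  H_2: rank ker ∂_2 − rank ∂_3 = (1 − 1) − 0 = 0, and there is no ∂_3, so H_2 = 0.

As a check, the Euler characteristic is 3 − 3 + 1 = 1, which agrees with 1 − 0 + 0 = 1.

H_0 ≅ Z,  H_1 = 0,  H_2 = 0.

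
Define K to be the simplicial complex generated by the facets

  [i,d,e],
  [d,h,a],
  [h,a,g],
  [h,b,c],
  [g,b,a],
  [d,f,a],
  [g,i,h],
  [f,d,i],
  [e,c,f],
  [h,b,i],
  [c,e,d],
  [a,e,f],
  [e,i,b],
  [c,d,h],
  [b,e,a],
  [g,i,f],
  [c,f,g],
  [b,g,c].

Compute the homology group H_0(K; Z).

Take the total order a < b < c < d < e < f < g < h < i on the vertex set. Then K (dimension 2) consists of the simplices:

  0-simplices (9): a, b, c, d, e, f, g, h, i
  1-simplices (27): ab, ad, ae, af, ag, ah, bc, be, bg, bh, bi, cd, ce, cf, cg, ch, de, df, dh, di, ef, ei, fg, fi, gh, gi, hi
  2-simplices (18): abe, abg, adf, adh, aef, agh, bcg, bch, bei, bhi, cde, cdh, cef, cfg, dei, dfi, fgi, ghi

Hence C_0 ≅ Z^9, C_1 ≅ Z^27, C_2 ≅ Z^18.

Boundary ∂_1: C_1 → C_0 sends each edge [p,q] (with p < q) to q − p.
This gives a 9×27 integer matrix of rank 8; reducing to Smith normal form yields diagonal entries (1,1,1,1,1,1,1,1).

Boundary ∂_2: C_2 → C_1 maps a triangle to the signed sum of its edges. For instance
  ∂bei = ei − bi + be,
  ∂cef = ef − cf + ce.
The resulting 27×18 matrix has rank 18, and its Smith normal form has invariant factors (1,1,1,1,1,1,1,1,1,1,1,1,1,1,1,1,1,2).

From H_k ≅ ker(∂_k) / im(∂_{k+1}) we obtain:

  H_0: rank C_0 − rank ∂_1 = 9 − 8 = 1, and the invariant factors of ∂_1 are all 1, so H_0 = Z.

(K is a triangulation of the Klein bottle.)

H_0 ≅ Z.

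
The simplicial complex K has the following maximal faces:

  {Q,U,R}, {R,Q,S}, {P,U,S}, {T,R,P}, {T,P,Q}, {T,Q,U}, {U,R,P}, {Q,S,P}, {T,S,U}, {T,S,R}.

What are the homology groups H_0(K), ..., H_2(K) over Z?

Fix the vertex order P < Q < R < S < T < U and write every simplex with vertices in increasing order. Then dim K = 2 and the simplices of K are:

  0-simplices (6): P, Q, R, S, T, U
  1-simplices (15): PQ, PR, PS, PT, PU, QR, QS, QT, QU, RS, RT, RU, ST, SU, TU
  2-simplices (10): PQS, PQT, PRT, PRU, PSU, QRS, QRU, QTU, RST, STU

Hence C_0 ≅ Z^6, C_1 ≅ Z^15, C_2 ≅ Z^10.

The boundary map ∂_1: C_1 → C_0 maps an edge to its endpoints' difference, ∂[p,q] = q − p.
The resulting 6×15 matrix has rank 5, and its Smith normal form has invariant factors (1,1,1,1,1).

The boundary map ∂_2: C_2 → C_1 sends each 2-simplex [p,q,r] to [q,r] − [p,r] + [p,q]. For instance
  ∂STU = TU − SU + ST,
  ∂PQS = QS − PS + PQ.
As a 15×10 matrix over Z this has rank 10, with invariant factors (1,1,1,1,1,1,1,1,1,2).

Computing H_k = (kernel of ∂_k) / (image of ∂_{k+1}):

  H_0: rank C_0 − rank ∂_1 = 6 − 5 = 1, and the invariant factors of ∂_1 are all 1, so H_0 ≅ Z.
  H_1: rank ker ∂_1 − rank ∂_2 = (15 − 5) − 10 = 0, and ∂_2 has invariant factor 2 > 1, so H_1 ≅ Z/2.
  H_2: rank ker ∂_2 − rank ∂_3 = (10 − 10) − 0 = 0, and there is no ∂_3, so H_2 ≅ 0.

(K is a triangulation of the real projective plane RP^2.)

H_0 ≅ Z,  H_1 ≅ Z/2,  H_2 = 0.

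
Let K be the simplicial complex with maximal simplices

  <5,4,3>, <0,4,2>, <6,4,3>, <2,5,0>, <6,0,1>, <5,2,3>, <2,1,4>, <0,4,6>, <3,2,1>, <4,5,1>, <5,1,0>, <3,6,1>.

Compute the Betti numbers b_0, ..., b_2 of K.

b_0 = 1, b_1 = 0, b_2 = 0.

Take the total order 0 < 1 < 2 < 3 < 4 < 5 < 6 on the vertex set. Then K (dimension 2) consists of the simplices:

  0-simplices (7): [0], [1], [2], [3], [4], [5], [6]
  1-simplices (18): [0,1], [0,2], [0,4], [0,5], [0,6], [1,2], [1,3], [1,4], [1,5], [1,6], [2,3], [2,4], [2,5], [3,4], [3,5], [3,6], [4,5], [4,6]
  2-simplices (12): [0,1,5], [0,1,6], [0,2,4], [0,2,5], [0,4,6], [1,2,3], [1,2,4], [1,3,6], [1,4,5], [2,3,5], [3,4,5], [3,4,6]

Hence C_0 ≅ Z^7, C_1 ≅ Z^18, C_2 ≅ Z^12.

The boundary map ∂_1: C_1 → C_0 sends each edge [p,q] (with p < q) to q − p. For instance
  ∂[1,2] = [2] − [1].
The resulting 7×18 matrix has rank 6, and its Smith normal form has invariant factors (1,1,1,1,1,1).

∂_2: C_2 → C_1 maps a triangle to the signed sum of its edges. For instance
  ∂[0,2,4] = [2,4] − [0,4] + [0,2],
  ∂[2,3,5] = [3,5] − [2,5] + [2,3].
The resulting 18×12 matrix has rank 12, and its Smith normal form has invariant factors (1,1,1,1,1,1,1,1,1,1,1,2).

From H_k ≅ ker(∂_k) / im(∂_{k+1}) we obtain:

  H_0: rank C_0 − rank ∂_1 = 7 − 6 = 1, and the invariant factors of ∂_1 are all 1, so H_0 ≅ Z.
  H_1: rank ker ∂_1 − rank ∂_2 = (18 − 6) − 12 = 0, and ∂_2 has invariant factor 2 > 1, so H_1 ≅ Z/2.
  H_2: rank ker ∂_2 − rank ∂_3 = (12 − 12) − 0 = 0, and there is no ∂_3, so H_2 ≅ 0.

Hence the Betti numbers are b_0 = 1, b_1 = 0, b_2 = 0.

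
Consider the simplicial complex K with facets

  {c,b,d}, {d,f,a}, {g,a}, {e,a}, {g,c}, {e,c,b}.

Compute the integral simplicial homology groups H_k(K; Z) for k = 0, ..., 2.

Fix the vertex order a < b < c < d < e < f < g and write every simplex with vertices in increasing order. Then dim K = 2 and the simplices of K are:

  0-simplices (7): a, b, c, d, e, f, g
  1-simplices (11): ad, ae, af, ag, bc, bd, be, cd, ce, cg, df
  2-simplices (3): adf, bcd, bce

giving chain groups C_0 ≅ Z^7, C_1 ≅ Z^11, C_2 ≅ Z^3.

∂_1: C_1 → C_0 is given by ∂[p,q] = [q] − [p].
The 7×11 boundary matrix has rank 6 and Smith normal form diag(1,1,1,1,1,1).

Boundary ∂_2: C_2 → C_1 acts by ∂[p,q,r] = [q,r] − [p,r] + [p,q]. For instance
  ∂adf = df − af + ad,
  ∂bcd = cd − bd + bc.
As a 11×3 matrix over Z this has rank 3, with invariant factors (1,1,1).

From H_k ≅ ker(∂_k) / im(∂_{k+1}) we obtain:

  H_0: rank C_0 − rank ∂_1 = 7 − 6 = 1, and the invariant factors of ∂_1 are all 1, so H_0 ≅ Z.
  H_1: rank ker ∂_1 − rank ∂_2 = (11 − 6) − 3 = 2, and the invariant factors of ∂_2 are all 1, so H_1 ≅ Z^2.
  H_2: rank ker ∂_2 − rank ∂_3 = (3 − 3) − 0 = 0, and there is no ∂_3, so H_2 ≅ 0.

H_0 ≅ Z,  H_1 ≅ Z^2,  H_2 = 0.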